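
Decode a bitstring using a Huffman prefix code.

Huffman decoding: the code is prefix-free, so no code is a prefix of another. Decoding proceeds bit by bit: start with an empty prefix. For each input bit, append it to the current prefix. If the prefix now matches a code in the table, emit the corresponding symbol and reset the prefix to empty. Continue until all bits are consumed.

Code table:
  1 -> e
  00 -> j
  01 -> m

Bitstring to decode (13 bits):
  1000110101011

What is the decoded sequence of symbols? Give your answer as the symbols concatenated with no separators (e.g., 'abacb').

Bit 0: prefix='1' -> emit 'e', reset
Bit 1: prefix='0' (no match yet)
Bit 2: prefix='00' -> emit 'j', reset
Bit 3: prefix='0' (no match yet)
Bit 4: prefix='01' -> emit 'm', reset
Bit 5: prefix='1' -> emit 'e', reset
Bit 6: prefix='0' (no match yet)
Bit 7: prefix='01' -> emit 'm', reset
Bit 8: prefix='0' (no match yet)
Bit 9: prefix='01' -> emit 'm', reset
Bit 10: prefix='0' (no match yet)
Bit 11: prefix='01' -> emit 'm', reset
Bit 12: prefix='1' -> emit 'e', reset

Answer: ejmemmme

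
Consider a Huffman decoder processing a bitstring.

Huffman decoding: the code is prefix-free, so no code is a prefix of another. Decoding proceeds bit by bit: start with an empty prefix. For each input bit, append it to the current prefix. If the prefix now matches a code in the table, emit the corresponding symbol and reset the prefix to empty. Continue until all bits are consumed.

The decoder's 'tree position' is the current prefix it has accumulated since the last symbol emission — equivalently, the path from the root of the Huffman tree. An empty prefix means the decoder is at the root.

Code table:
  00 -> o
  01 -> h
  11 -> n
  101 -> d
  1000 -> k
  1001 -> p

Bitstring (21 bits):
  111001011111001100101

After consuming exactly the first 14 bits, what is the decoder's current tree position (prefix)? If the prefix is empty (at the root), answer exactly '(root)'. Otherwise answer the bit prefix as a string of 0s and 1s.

Answer: (root)

Derivation:
Bit 0: prefix='1' (no match yet)
Bit 1: prefix='11' -> emit 'n', reset
Bit 2: prefix='1' (no match yet)
Bit 3: prefix='10' (no match yet)
Bit 4: prefix='100' (no match yet)
Bit 5: prefix='1001' -> emit 'p', reset
Bit 6: prefix='0' (no match yet)
Bit 7: prefix='01' -> emit 'h', reset
Bit 8: prefix='1' (no match yet)
Bit 9: prefix='11' -> emit 'n', reset
Bit 10: prefix='1' (no match yet)
Bit 11: prefix='11' -> emit 'n', reset
Bit 12: prefix='0' (no match yet)
Bit 13: prefix='00' -> emit 'o', reset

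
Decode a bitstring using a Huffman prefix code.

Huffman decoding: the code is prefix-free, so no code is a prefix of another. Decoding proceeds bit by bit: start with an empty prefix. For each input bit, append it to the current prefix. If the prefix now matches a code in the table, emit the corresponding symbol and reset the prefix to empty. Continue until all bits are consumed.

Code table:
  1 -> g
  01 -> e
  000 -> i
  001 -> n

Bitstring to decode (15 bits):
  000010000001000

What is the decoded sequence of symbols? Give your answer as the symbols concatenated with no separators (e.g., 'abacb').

Answer: ieiigi

Derivation:
Bit 0: prefix='0' (no match yet)
Bit 1: prefix='00' (no match yet)
Bit 2: prefix='000' -> emit 'i', reset
Bit 3: prefix='0' (no match yet)
Bit 4: prefix='01' -> emit 'e', reset
Bit 5: prefix='0' (no match yet)
Bit 6: prefix='00' (no match yet)
Bit 7: prefix='000' -> emit 'i', reset
Bit 8: prefix='0' (no match yet)
Bit 9: prefix='00' (no match yet)
Bit 10: prefix='000' -> emit 'i', reset
Bit 11: prefix='1' -> emit 'g', reset
Bit 12: prefix='0' (no match yet)
Bit 13: prefix='00' (no match yet)
Bit 14: prefix='000' -> emit 'i', reset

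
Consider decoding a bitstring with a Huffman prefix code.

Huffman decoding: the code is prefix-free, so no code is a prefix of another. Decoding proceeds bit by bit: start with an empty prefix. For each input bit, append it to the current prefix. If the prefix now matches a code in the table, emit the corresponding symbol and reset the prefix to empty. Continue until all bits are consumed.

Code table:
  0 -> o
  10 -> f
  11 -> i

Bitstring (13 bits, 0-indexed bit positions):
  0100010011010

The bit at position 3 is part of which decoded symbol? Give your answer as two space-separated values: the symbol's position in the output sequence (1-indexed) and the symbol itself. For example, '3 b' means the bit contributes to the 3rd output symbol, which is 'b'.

Answer: 3 o

Derivation:
Bit 0: prefix='0' -> emit 'o', reset
Bit 1: prefix='1' (no match yet)
Bit 2: prefix='10' -> emit 'f', reset
Bit 3: prefix='0' -> emit 'o', reset
Bit 4: prefix='0' -> emit 'o', reset
Bit 5: prefix='1' (no match yet)
Bit 6: prefix='10' -> emit 'f', reset
Bit 7: prefix='0' -> emit 'o', reset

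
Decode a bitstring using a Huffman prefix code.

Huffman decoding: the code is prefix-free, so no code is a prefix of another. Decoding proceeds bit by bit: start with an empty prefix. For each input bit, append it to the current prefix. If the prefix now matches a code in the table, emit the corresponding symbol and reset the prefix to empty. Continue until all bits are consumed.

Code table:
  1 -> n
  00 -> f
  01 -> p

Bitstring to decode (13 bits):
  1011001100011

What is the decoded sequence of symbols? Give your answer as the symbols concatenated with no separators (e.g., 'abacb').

Answer: npnfnnfpn

Derivation:
Bit 0: prefix='1' -> emit 'n', reset
Bit 1: prefix='0' (no match yet)
Bit 2: prefix='01' -> emit 'p', reset
Bit 3: prefix='1' -> emit 'n', reset
Bit 4: prefix='0' (no match yet)
Bit 5: prefix='00' -> emit 'f', reset
Bit 6: prefix='1' -> emit 'n', reset
Bit 7: prefix='1' -> emit 'n', reset
Bit 8: prefix='0' (no match yet)
Bit 9: prefix='00' -> emit 'f', reset
Bit 10: prefix='0' (no match yet)
Bit 11: prefix='01' -> emit 'p', reset
Bit 12: prefix='1' -> emit 'n', reset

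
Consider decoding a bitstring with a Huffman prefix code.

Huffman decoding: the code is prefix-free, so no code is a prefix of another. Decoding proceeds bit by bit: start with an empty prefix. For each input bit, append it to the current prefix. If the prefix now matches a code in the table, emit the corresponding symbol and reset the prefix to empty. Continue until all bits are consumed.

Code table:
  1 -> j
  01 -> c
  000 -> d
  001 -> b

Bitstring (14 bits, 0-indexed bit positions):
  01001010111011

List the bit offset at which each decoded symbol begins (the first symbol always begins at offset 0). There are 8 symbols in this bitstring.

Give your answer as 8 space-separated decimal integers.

Answer: 0 2 5 7 9 10 11 13

Derivation:
Bit 0: prefix='0' (no match yet)
Bit 1: prefix='01' -> emit 'c', reset
Bit 2: prefix='0' (no match yet)
Bit 3: prefix='00' (no match yet)
Bit 4: prefix='001' -> emit 'b', reset
Bit 5: prefix='0' (no match yet)
Bit 6: prefix='01' -> emit 'c', reset
Bit 7: prefix='0' (no match yet)
Bit 8: prefix='01' -> emit 'c', reset
Bit 9: prefix='1' -> emit 'j', reset
Bit 10: prefix='1' -> emit 'j', reset
Bit 11: prefix='0' (no match yet)
Bit 12: prefix='01' -> emit 'c', reset
Bit 13: prefix='1' -> emit 'j', reset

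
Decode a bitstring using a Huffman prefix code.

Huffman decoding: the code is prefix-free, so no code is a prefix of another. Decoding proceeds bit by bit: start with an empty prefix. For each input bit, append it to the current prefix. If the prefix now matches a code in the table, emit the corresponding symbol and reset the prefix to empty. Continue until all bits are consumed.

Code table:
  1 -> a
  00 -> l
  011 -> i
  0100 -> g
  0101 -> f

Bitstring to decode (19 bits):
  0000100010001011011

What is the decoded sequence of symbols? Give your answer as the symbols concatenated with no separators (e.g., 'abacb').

Answer: llalgfai

Derivation:
Bit 0: prefix='0' (no match yet)
Bit 1: prefix='00' -> emit 'l', reset
Bit 2: prefix='0' (no match yet)
Bit 3: prefix='00' -> emit 'l', reset
Bit 4: prefix='1' -> emit 'a', reset
Bit 5: prefix='0' (no match yet)
Bit 6: prefix='00' -> emit 'l', reset
Bit 7: prefix='0' (no match yet)
Bit 8: prefix='01' (no match yet)
Bit 9: prefix='010' (no match yet)
Bit 10: prefix='0100' -> emit 'g', reset
Bit 11: prefix='0' (no match yet)
Bit 12: prefix='01' (no match yet)
Bit 13: prefix='010' (no match yet)
Bit 14: prefix='0101' -> emit 'f', reset
Bit 15: prefix='1' -> emit 'a', reset
Bit 16: prefix='0' (no match yet)
Bit 17: prefix='01' (no match yet)
Bit 18: prefix='011' -> emit 'i', reset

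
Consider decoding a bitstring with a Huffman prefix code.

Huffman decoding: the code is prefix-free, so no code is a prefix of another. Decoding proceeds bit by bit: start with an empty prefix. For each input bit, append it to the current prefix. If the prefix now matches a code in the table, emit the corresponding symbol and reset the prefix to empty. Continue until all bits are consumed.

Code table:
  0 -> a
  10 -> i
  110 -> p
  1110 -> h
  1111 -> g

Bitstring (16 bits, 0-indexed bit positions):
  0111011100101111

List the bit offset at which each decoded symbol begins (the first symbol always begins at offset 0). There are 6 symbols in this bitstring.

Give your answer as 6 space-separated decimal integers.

Answer: 0 1 5 9 10 12

Derivation:
Bit 0: prefix='0' -> emit 'a', reset
Bit 1: prefix='1' (no match yet)
Bit 2: prefix='11' (no match yet)
Bit 3: prefix='111' (no match yet)
Bit 4: prefix='1110' -> emit 'h', reset
Bit 5: prefix='1' (no match yet)
Bit 6: prefix='11' (no match yet)
Bit 7: prefix='111' (no match yet)
Bit 8: prefix='1110' -> emit 'h', reset
Bit 9: prefix='0' -> emit 'a', reset
Bit 10: prefix='1' (no match yet)
Bit 11: prefix='10' -> emit 'i', reset
Bit 12: prefix='1' (no match yet)
Bit 13: prefix='11' (no match yet)
Bit 14: prefix='111' (no match yet)
Bit 15: prefix='1111' -> emit 'g', reset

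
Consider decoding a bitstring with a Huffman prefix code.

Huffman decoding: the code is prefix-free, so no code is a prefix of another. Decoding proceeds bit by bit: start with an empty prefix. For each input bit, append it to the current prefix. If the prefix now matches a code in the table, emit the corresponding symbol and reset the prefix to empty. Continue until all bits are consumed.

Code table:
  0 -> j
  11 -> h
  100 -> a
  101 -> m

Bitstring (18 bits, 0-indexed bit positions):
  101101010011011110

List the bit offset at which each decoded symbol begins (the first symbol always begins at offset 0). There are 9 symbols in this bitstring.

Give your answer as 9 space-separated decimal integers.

Bit 0: prefix='1' (no match yet)
Bit 1: prefix='10' (no match yet)
Bit 2: prefix='101' -> emit 'm', reset
Bit 3: prefix='1' (no match yet)
Bit 4: prefix='10' (no match yet)
Bit 5: prefix='101' -> emit 'm', reset
Bit 6: prefix='0' -> emit 'j', reset
Bit 7: prefix='1' (no match yet)
Bit 8: prefix='10' (no match yet)
Bit 9: prefix='100' -> emit 'a', reset
Bit 10: prefix='1' (no match yet)
Bit 11: prefix='11' -> emit 'h', reset
Bit 12: prefix='0' -> emit 'j', reset
Bit 13: prefix='1' (no match yet)
Bit 14: prefix='11' -> emit 'h', reset
Bit 15: prefix='1' (no match yet)
Bit 16: prefix='11' -> emit 'h', reset
Bit 17: prefix='0' -> emit 'j', reset

Answer: 0 3 6 7 10 12 13 15 17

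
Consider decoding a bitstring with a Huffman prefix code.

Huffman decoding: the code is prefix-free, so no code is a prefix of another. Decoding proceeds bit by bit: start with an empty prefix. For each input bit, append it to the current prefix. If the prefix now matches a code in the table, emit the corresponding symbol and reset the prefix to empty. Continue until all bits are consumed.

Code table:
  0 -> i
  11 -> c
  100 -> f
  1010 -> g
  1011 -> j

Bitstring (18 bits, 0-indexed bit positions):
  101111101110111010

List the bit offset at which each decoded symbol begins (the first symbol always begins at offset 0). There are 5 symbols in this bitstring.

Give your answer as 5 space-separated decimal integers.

Bit 0: prefix='1' (no match yet)
Bit 1: prefix='10' (no match yet)
Bit 2: prefix='101' (no match yet)
Bit 3: prefix='1011' -> emit 'j', reset
Bit 4: prefix='1' (no match yet)
Bit 5: prefix='11' -> emit 'c', reset
Bit 6: prefix='1' (no match yet)
Bit 7: prefix='10' (no match yet)
Bit 8: prefix='101' (no match yet)
Bit 9: prefix='1011' -> emit 'j', reset
Bit 10: prefix='1' (no match yet)
Bit 11: prefix='10' (no match yet)
Bit 12: prefix='101' (no match yet)
Bit 13: prefix='1011' -> emit 'j', reset
Bit 14: prefix='1' (no match yet)
Bit 15: prefix='10' (no match yet)
Bit 16: prefix='101' (no match yet)
Bit 17: prefix='1010' -> emit 'g', reset

Answer: 0 4 6 10 14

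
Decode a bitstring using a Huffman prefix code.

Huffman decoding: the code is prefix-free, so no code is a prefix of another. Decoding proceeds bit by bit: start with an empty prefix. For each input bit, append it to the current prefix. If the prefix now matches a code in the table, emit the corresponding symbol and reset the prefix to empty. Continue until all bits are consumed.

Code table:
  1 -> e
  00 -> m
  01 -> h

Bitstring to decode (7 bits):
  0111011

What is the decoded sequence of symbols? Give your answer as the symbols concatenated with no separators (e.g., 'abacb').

Answer: heehe

Derivation:
Bit 0: prefix='0' (no match yet)
Bit 1: prefix='01' -> emit 'h', reset
Bit 2: prefix='1' -> emit 'e', reset
Bit 3: prefix='1' -> emit 'e', reset
Bit 4: prefix='0' (no match yet)
Bit 5: prefix='01' -> emit 'h', reset
Bit 6: prefix='1' -> emit 'e', reset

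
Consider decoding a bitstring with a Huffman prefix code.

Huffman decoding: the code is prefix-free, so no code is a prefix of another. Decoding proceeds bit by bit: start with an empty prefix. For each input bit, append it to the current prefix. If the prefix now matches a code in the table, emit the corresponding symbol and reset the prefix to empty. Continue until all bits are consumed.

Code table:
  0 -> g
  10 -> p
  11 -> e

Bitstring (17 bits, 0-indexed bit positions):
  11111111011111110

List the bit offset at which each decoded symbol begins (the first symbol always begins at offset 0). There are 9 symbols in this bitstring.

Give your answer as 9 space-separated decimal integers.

Bit 0: prefix='1' (no match yet)
Bit 1: prefix='11' -> emit 'e', reset
Bit 2: prefix='1' (no match yet)
Bit 3: prefix='11' -> emit 'e', reset
Bit 4: prefix='1' (no match yet)
Bit 5: prefix='11' -> emit 'e', reset
Bit 6: prefix='1' (no match yet)
Bit 7: prefix='11' -> emit 'e', reset
Bit 8: prefix='0' -> emit 'g', reset
Bit 9: prefix='1' (no match yet)
Bit 10: prefix='11' -> emit 'e', reset
Bit 11: prefix='1' (no match yet)
Bit 12: prefix='11' -> emit 'e', reset
Bit 13: prefix='1' (no match yet)
Bit 14: prefix='11' -> emit 'e', reset
Bit 15: prefix='1' (no match yet)
Bit 16: prefix='10' -> emit 'p', reset

Answer: 0 2 4 6 8 9 11 13 15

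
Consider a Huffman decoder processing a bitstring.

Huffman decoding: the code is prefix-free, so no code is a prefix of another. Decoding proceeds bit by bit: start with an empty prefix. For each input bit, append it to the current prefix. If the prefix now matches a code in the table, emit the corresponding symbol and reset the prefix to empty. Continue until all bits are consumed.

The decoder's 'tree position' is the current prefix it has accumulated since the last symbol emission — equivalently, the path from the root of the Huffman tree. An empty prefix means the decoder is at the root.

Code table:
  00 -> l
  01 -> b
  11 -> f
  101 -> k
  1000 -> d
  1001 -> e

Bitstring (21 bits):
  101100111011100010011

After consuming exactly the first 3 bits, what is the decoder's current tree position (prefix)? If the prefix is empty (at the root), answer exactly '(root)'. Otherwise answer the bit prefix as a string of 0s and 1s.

Answer: (root)

Derivation:
Bit 0: prefix='1' (no match yet)
Bit 1: prefix='10' (no match yet)
Bit 2: prefix='101' -> emit 'k', reset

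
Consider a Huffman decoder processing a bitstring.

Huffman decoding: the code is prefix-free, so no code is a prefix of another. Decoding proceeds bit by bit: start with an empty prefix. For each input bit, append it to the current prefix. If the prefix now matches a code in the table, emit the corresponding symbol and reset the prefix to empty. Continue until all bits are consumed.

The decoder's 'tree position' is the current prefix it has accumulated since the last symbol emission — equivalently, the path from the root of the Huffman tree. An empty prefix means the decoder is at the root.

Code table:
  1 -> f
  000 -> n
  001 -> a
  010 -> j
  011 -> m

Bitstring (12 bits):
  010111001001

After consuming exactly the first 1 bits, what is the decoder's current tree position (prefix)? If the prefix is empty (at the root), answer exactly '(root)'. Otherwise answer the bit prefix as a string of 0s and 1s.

Bit 0: prefix='0' (no match yet)

Answer: 0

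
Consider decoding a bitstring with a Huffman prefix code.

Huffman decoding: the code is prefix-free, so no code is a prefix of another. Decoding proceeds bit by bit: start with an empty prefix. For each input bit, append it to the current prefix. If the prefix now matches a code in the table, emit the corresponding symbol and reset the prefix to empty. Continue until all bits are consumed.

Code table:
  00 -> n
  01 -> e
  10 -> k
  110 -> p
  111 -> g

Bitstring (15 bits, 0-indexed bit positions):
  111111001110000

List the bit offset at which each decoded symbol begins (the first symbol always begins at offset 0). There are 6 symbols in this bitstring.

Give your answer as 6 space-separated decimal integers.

Answer: 0 3 6 8 11 13

Derivation:
Bit 0: prefix='1' (no match yet)
Bit 1: prefix='11' (no match yet)
Bit 2: prefix='111' -> emit 'g', reset
Bit 3: prefix='1' (no match yet)
Bit 4: prefix='11' (no match yet)
Bit 5: prefix='111' -> emit 'g', reset
Bit 6: prefix='0' (no match yet)
Bit 7: prefix='00' -> emit 'n', reset
Bit 8: prefix='1' (no match yet)
Bit 9: prefix='11' (no match yet)
Bit 10: prefix='111' -> emit 'g', reset
Bit 11: prefix='0' (no match yet)
Bit 12: prefix='00' -> emit 'n', reset
Bit 13: prefix='0' (no match yet)
Bit 14: prefix='00' -> emit 'n', reset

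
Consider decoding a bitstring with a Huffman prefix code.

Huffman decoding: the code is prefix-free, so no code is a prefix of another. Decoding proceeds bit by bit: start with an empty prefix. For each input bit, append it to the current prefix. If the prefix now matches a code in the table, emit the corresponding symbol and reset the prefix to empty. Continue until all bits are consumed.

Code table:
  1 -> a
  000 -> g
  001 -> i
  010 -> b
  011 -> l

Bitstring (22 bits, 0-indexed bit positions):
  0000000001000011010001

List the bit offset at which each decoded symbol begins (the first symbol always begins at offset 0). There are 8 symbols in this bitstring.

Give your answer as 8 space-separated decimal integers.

Bit 0: prefix='0' (no match yet)
Bit 1: prefix='00' (no match yet)
Bit 2: prefix='000' -> emit 'g', reset
Bit 3: prefix='0' (no match yet)
Bit 4: prefix='00' (no match yet)
Bit 5: prefix='000' -> emit 'g', reset
Bit 6: prefix='0' (no match yet)
Bit 7: prefix='00' (no match yet)
Bit 8: prefix='000' -> emit 'g', reset
Bit 9: prefix='1' -> emit 'a', reset
Bit 10: prefix='0' (no match yet)
Bit 11: prefix='00' (no match yet)
Bit 12: prefix='000' -> emit 'g', reset
Bit 13: prefix='0' (no match yet)
Bit 14: prefix='01' (no match yet)
Bit 15: prefix='011' -> emit 'l', reset
Bit 16: prefix='0' (no match yet)
Bit 17: prefix='01' (no match yet)
Bit 18: prefix='010' -> emit 'b', reset
Bit 19: prefix='0' (no match yet)
Bit 20: prefix='00' (no match yet)
Bit 21: prefix='001' -> emit 'i', reset

Answer: 0 3 6 9 10 13 16 19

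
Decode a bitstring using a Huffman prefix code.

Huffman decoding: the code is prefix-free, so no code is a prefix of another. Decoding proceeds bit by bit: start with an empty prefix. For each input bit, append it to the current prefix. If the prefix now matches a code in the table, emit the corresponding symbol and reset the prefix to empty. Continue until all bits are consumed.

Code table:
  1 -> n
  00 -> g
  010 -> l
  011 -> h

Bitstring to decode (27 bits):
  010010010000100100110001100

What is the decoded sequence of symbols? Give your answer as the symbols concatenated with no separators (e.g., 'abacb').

Answer: lllgllhghg

Derivation:
Bit 0: prefix='0' (no match yet)
Bit 1: prefix='01' (no match yet)
Bit 2: prefix='010' -> emit 'l', reset
Bit 3: prefix='0' (no match yet)
Bit 4: prefix='01' (no match yet)
Bit 5: prefix='010' -> emit 'l', reset
Bit 6: prefix='0' (no match yet)
Bit 7: prefix='01' (no match yet)
Bit 8: prefix='010' -> emit 'l', reset
Bit 9: prefix='0' (no match yet)
Bit 10: prefix='00' -> emit 'g', reset
Bit 11: prefix='0' (no match yet)
Bit 12: prefix='01' (no match yet)
Bit 13: prefix='010' -> emit 'l', reset
Bit 14: prefix='0' (no match yet)
Bit 15: prefix='01' (no match yet)
Bit 16: prefix='010' -> emit 'l', reset
Bit 17: prefix='0' (no match yet)
Bit 18: prefix='01' (no match yet)
Bit 19: prefix='011' -> emit 'h', reset
Bit 20: prefix='0' (no match yet)
Bit 21: prefix='00' -> emit 'g', reset
Bit 22: prefix='0' (no match yet)
Bit 23: prefix='01' (no match yet)
Bit 24: prefix='011' -> emit 'h', reset
Bit 25: prefix='0' (no match yet)
Bit 26: prefix='00' -> emit 'g', reset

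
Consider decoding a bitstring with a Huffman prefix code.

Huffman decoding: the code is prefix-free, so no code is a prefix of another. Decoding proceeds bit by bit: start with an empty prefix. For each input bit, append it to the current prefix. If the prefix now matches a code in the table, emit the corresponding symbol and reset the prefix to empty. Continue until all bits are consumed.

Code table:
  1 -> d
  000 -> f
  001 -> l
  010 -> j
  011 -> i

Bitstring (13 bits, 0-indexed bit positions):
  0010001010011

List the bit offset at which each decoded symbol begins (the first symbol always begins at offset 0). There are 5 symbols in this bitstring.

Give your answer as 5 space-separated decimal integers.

Bit 0: prefix='0' (no match yet)
Bit 1: prefix='00' (no match yet)
Bit 2: prefix='001' -> emit 'l', reset
Bit 3: prefix='0' (no match yet)
Bit 4: prefix='00' (no match yet)
Bit 5: prefix='000' -> emit 'f', reset
Bit 6: prefix='1' -> emit 'd', reset
Bit 7: prefix='0' (no match yet)
Bit 8: prefix='01' (no match yet)
Bit 9: prefix='010' -> emit 'j', reset
Bit 10: prefix='0' (no match yet)
Bit 11: prefix='01' (no match yet)
Bit 12: prefix='011' -> emit 'i', reset

Answer: 0 3 6 7 10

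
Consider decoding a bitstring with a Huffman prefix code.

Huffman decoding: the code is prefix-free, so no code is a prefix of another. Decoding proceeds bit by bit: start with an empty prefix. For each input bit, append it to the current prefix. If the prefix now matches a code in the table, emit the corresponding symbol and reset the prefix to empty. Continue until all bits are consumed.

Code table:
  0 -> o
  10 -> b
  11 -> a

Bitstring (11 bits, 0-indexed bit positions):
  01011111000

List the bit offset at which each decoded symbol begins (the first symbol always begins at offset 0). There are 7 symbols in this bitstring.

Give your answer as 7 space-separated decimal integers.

Answer: 0 1 3 5 7 9 10

Derivation:
Bit 0: prefix='0' -> emit 'o', reset
Bit 1: prefix='1' (no match yet)
Bit 2: prefix='10' -> emit 'b', reset
Bit 3: prefix='1' (no match yet)
Bit 4: prefix='11' -> emit 'a', reset
Bit 5: prefix='1' (no match yet)
Bit 6: prefix='11' -> emit 'a', reset
Bit 7: prefix='1' (no match yet)
Bit 8: prefix='10' -> emit 'b', reset
Bit 9: prefix='0' -> emit 'o', reset
Bit 10: prefix='0' -> emit 'o', reset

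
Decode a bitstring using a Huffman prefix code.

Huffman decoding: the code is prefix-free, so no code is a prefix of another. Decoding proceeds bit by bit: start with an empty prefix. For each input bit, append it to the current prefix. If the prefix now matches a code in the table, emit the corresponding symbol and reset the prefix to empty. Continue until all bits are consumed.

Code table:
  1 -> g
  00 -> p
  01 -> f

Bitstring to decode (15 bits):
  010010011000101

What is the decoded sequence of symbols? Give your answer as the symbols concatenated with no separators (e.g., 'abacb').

Bit 0: prefix='0' (no match yet)
Bit 1: prefix='01' -> emit 'f', reset
Bit 2: prefix='0' (no match yet)
Bit 3: prefix='00' -> emit 'p', reset
Bit 4: prefix='1' -> emit 'g', reset
Bit 5: prefix='0' (no match yet)
Bit 6: prefix='00' -> emit 'p', reset
Bit 7: prefix='1' -> emit 'g', reset
Bit 8: prefix='1' -> emit 'g', reset
Bit 9: prefix='0' (no match yet)
Bit 10: prefix='00' -> emit 'p', reset
Bit 11: prefix='0' (no match yet)
Bit 12: prefix='01' -> emit 'f', reset
Bit 13: prefix='0' (no match yet)
Bit 14: prefix='01' -> emit 'f', reset

Answer: fpgpggpff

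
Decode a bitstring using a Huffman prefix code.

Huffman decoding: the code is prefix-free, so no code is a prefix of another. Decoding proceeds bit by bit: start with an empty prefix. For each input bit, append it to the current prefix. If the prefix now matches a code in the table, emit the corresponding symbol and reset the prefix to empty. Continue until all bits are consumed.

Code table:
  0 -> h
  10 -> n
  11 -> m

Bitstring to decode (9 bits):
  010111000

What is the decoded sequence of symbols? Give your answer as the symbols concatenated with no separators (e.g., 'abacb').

Answer: hnmnhh

Derivation:
Bit 0: prefix='0' -> emit 'h', reset
Bit 1: prefix='1' (no match yet)
Bit 2: prefix='10' -> emit 'n', reset
Bit 3: prefix='1' (no match yet)
Bit 4: prefix='11' -> emit 'm', reset
Bit 5: prefix='1' (no match yet)
Bit 6: prefix='10' -> emit 'n', reset
Bit 7: prefix='0' -> emit 'h', reset
Bit 8: prefix='0' -> emit 'h', reset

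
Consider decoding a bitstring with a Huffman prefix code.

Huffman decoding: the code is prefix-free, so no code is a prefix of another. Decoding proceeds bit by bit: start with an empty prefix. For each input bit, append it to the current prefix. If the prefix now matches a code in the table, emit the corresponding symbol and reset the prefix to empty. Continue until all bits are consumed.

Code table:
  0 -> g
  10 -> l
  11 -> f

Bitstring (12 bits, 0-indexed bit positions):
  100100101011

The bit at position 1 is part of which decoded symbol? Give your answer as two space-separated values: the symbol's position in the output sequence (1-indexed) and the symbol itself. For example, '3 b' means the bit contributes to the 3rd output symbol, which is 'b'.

Bit 0: prefix='1' (no match yet)
Bit 1: prefix='10' -> emit 'l', reset
Bit 2: prefix='0' -> emit 'g', reset
Bit 3: prefix='1' (no match yet)
Bit 4: prefix='10' -> emit 'l', reset
Bit 5: prefix='0' -> emit 'g', reset

Answer: 1 l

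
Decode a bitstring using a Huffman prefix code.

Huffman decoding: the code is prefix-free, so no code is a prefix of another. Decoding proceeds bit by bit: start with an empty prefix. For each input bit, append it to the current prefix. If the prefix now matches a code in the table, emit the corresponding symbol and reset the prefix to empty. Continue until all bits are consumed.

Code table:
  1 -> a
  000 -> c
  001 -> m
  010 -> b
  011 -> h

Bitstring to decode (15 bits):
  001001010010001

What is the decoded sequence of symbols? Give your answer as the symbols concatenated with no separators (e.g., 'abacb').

Answer: mmbbm

Derivation:
Bit 0: prefix='0' (no match yet)
Bit 1: prefix='00' (no match yet)
Bit 2: prefix='001' -> emit 'm', reset
Bit 3: prefix='0' (no match yet)
Bit 4: prefix='00' (no match yet)
Bit 5: prefix='001' -> emit 'm', reset
Bit 6: prefix='0' (no match yet)
Bit 7: prefix='01' (no match yet)
Bit 8: prefix='010' -> emit 'b', reset
Bit 9: prefix='0' (no match yet)
Bit 10: prefix='01' (no match yet)
Bit 11: prefix='010' -> emit 'b', reset
Bit 12: prefix='0' (no match yet)
Bit 13: prefix='00' (no match yet)
Bit 14: prefix='001' -> emit 'm', reset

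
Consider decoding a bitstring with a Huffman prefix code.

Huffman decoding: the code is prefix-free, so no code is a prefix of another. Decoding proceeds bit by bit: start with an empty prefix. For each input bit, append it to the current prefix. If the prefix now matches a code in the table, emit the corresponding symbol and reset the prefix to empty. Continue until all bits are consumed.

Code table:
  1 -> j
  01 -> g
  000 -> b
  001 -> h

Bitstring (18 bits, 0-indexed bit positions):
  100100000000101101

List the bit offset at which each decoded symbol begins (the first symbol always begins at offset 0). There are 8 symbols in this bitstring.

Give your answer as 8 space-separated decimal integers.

Answer: 0 1 4 7 10 13 15 16

Derivation:
Bit 0: prefix='1' -> emit 'j', reset
Bit 1: prefix='0' (no match yet)
Bit 2: prefix='00' (no match yet)
Bit 3: prefix='001' -> emit 'h', reset
Bit 4: prefix='0' (no match yet)
Bit 5: prefix='00' (no match yet)
Bit 6: prefix='000' -> emit 'b', reset
Bit 7: prefix='0' (no match yet)
Bit 8: prefix='00' (no match yet)
Bit 9: prefix='000' -> emit 'b', reset
Bit 10: prefix='0' (no match yet)
Bit 11: prefix='00' (no match yet)
Bit 12: prefix='001' -> emit 'h', reset
Bit 13: prefix='0' (no match yet)
Bit 14: prefix='01' -> emit 'g', reset
Bit 15: prefix='1' -> emit 'j', reset
Bit 16: prefix='0' (no match yet)
Bit 17: prefix='01' -> emit 'g', reset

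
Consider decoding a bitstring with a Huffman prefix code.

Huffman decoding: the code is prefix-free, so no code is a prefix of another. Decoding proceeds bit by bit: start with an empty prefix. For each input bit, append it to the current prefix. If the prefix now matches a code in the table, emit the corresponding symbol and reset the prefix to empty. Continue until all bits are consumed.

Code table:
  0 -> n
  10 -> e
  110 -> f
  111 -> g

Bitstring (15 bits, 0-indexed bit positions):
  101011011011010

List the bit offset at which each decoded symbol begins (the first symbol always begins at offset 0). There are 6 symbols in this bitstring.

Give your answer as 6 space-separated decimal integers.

Answer: 0 2 4 7 10 13

Derivation:
Bit 0: prefix='1' (no match yet)
Bit 1: prefix='10' -> emit 'e', reset
Bit 2: prefix='1' (no match yet)
Bit 3: prefix='10' -> emit 'e', reset
Bit 4: prefix='1' (no match yet)
Bit 5: prefix='11' (no match yet)
Bit 6: prefix='110' -> emit 'f', reset
Bit 7: prefix='1' (no match yet)
Bit 8: prefix='11' (no match yet)
Bit 9: prefix='110' -> emit 'f', reset
Bit 10: prefix='1' (no match yet)
Bit 11: prefix='11' (no match yet)
Bit 12: prefix='110' -> emit 'f', reset
Bit 13: prefix='1' (no match yet)
Bit 14: prefix='10' -> emit 'e', reset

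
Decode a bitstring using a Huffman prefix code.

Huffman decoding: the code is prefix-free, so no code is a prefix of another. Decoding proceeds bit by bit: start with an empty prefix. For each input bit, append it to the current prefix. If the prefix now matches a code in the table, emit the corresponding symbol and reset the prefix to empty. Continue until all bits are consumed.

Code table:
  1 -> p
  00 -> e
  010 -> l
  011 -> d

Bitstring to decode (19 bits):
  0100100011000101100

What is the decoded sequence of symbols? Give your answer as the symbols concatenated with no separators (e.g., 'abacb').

Answer: lleppelppe

Derivation:
Bit 0: prefix='0' (no match yet)
Bit 1: prefix='01' (no match yet)
Bit 2: prefix='010' -> emit 'l', reset
Bit 3: prefix='0' (no match yet)
Bit 4: prefix='01' (no match yet)
Bit 5: prefix='010' -> emit 'l', reset
Bit 6: prefix='0' (no match yet)
Bit 7: prefix='00' -> emit 'e', reset
Bit 8: prefix='1' -> emit 'p', reset
Bit 9: prefix='1' -> emit 'p', reset
Bit 10: prefix='0' (no match yet)
Bit 11: prefix='00' -> emit 'e', reset
Bit 12: prefix='0' (no match yet)
Bit 13: prefix='01' (no match yet)
Bit 14: prefix='010' -> emit 'l', reset
Bit 15: prefix='1' -> emit 'p', reset
Bit 16: prefix='1' -> emit 'p', reset
Bit 17: prefix='0' (no match yet)
Bit 18: prefix='00' -> emit 'e', reset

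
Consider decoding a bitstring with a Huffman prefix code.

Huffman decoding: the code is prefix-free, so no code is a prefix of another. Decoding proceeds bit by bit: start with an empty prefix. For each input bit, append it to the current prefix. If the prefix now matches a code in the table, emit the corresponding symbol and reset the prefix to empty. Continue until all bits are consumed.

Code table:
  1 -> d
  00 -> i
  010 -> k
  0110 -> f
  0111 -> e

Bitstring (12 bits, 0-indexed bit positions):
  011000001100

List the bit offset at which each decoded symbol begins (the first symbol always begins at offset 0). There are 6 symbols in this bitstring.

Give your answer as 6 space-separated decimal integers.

Bit 0: prefix='0' (no match yet)
Bit 1: prefix='01' (no match yet)
Bit 2: prefix='011' (no match yet)
Bit 3: prefix='0110' -> emit 'f', reset
Bit 4: prefix='0' (no match yet)
Bit 5: prefix='00' -> emit 'i', reset
Bit 6: prefix='0' (no match yet)
Bit 7: prefix='00' -> emit 'i', reset
Bit 8: prefix='1' -> emit 'd', reset
Bit 9: prefix='1' -> emit 'd', reset
Bit 10: prefix='0' (no match yet)
Bit 11: prefix='00' -> emit 'i', reset

Answer: 0 4 6 8 9 10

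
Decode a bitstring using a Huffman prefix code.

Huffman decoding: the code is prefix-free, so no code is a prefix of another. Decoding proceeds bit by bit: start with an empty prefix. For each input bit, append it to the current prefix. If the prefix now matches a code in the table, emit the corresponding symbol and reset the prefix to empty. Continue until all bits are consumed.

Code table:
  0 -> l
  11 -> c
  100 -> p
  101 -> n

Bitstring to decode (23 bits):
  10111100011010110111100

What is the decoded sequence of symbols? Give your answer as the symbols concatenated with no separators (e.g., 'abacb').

Bit 0: prefix='1' (no match yet)
Bit 1: prefix='10' (no match yet)
Bit 2: prefix='101' -> emit 'n', reset
Bit 3: prefix='1' (no match yet)
Bit 4: prefix='11' -> emit 'c', reset
Bit 5: prefix='1' (no match yet)
Bit 6: prefix='10' (no match yet)
Bit 7: prefix='100' -> emit 'p', reset
Bit 8: prefix='0' -> emit 'l', reset
Bit 9: prefix='1' (no match yet)
Bit 10: prefix='11' -> emit 'c', reset
Bit 11: prefix='0' -> emit 'l', reset
Bit 12: prefix='1' (no match yet)
Bit 13: prefix='10' (no match yet)
Bit 14: prefix='101' -> emit 'n', reset
Bit 15: prefix='1' (no match yet)
Bit 16: prefix='10' (no match yet)
Bit 17: prefix='101' -> emit 'n', reset
Bit 18: prefix='1' (no match yet)
Bit 19: prefix='11' -> emit 'c', reset
Bit 20: prefix='1' (no match yet)
Bit 21: prefix='10' (no match yet)
Bit 22: prefix='100' -> emit 'p', reset

Answer: ncplclnncp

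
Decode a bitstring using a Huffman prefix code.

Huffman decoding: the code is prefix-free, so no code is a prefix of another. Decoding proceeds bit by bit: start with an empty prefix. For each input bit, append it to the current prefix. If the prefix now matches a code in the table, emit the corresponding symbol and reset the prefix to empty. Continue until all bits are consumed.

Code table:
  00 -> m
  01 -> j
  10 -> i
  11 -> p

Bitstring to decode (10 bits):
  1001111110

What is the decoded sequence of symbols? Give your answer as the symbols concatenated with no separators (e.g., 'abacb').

Bit 0: prefix='1' (no match yet)
Bit 1: prefix='10' -> emit 'i', reset
Bit 2: prefix='0' (no match yet)
Bit 3: prefix='01' -> emit 'j', reset
Bit 4: prefix='1' (no match yet)
Bit 5: prefix='11' -> emit 'p', reset
Bit 6: prefix='1' (no match yet)
Bit 7: prefix='11' -> emit 'p', reset
Bit 8: prefix='1' (no match yet)
Bit 9: prefix='10' -> emit 'i', reset

Answer: ijppi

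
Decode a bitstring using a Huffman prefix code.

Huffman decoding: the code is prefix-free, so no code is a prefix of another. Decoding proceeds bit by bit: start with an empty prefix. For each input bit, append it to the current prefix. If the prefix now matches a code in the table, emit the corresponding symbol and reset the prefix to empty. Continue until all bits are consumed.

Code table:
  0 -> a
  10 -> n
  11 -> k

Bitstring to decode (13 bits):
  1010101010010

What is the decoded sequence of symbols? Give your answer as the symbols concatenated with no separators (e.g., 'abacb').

Bit 0: prefix='1' (no match yet)
Bit 1: prefix='10' -> emit 'n', reset
Bit 2: prefix='1' (no match yet)
Bit 3: prefix='10' -> emit 'n', reset
Bit 4: prefix='1' (no match yet)
Bit 5: prefix='10' -> emit 'n', reset
Bit 6: prefix='1' (no match yet)
Bit 7: prefix='10' -> emit 'n', reset
Bit 8: prefix='1' (no match yet)
Bit 9: prefix='10' -> emit 'n', reset
Bit 10: prefix='0' -> emit 'a', reset
Bit 11: prefix='1' (no match yet)
Bit 12: prefix='10' -> emit 'n', reset

Answer: nnnnnan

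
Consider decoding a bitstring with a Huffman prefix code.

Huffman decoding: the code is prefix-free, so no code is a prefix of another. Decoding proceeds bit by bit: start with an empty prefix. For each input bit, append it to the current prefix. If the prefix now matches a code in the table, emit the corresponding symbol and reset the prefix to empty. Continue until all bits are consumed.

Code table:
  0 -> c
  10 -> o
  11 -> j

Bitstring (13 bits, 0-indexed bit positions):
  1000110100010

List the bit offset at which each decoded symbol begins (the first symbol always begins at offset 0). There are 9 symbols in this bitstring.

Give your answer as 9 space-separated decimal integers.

Bit 0: prefix='1' (no match yet)
Bit 1: prefix='10' -> emit 'o', reset
Bit 2: prefix='0' -> emit 'c', reset
Bit 3: prefix='0' -> emit 'c', reset
Bit 4: prefix='1' (no match yet)
Bit 5: prefix='11' -> emit 'j', reset
Bit 6: prefix='0' -> emit 'c', reset
Bit 7: prefix='1' (no match yet)
Bit 8: prefix='10' -> emit 'o', reset
Bit 9: prefix='0' -> emit 'c', reset
Bit 10: prefix='0' -> emit 'c', reset
Bit 11: prefix='1' (no match yet)
Bit 12: prefix='10' -> emit 'o', reset

Answer: 0 2 3 4 6 7 9 10 11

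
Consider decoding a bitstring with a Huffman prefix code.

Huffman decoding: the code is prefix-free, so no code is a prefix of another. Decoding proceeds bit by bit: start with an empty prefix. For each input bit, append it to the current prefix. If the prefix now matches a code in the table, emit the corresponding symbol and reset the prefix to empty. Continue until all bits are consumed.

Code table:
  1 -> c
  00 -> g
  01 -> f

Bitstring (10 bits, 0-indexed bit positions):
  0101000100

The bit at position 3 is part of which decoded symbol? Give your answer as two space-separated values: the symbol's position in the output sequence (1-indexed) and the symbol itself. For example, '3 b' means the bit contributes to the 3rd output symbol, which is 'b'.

Answer: 2 f

Derivation:
Bit 0: prefix='0' (no match yet)
Bit 1: prefix='01' -> emit 'f', reset
Bit 2: prefix='0' (no match yet)
Bit 3: prefix='01' -> emit 'f', reset
Bit 4: prefix='0' (no match yet)
Bit 5: prefix='00' -> emit 'g', reset
Bit 6: prefix='0' (no match yet)
Bit 7: prefix='01' -> emit 'f', reset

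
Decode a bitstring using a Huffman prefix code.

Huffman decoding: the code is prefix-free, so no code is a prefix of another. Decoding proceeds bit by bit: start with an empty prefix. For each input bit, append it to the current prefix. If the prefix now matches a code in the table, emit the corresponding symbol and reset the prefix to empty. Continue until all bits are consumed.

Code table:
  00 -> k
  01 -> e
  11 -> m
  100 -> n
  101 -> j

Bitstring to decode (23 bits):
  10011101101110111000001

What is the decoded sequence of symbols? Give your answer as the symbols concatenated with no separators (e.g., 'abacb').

Answer: nmjjmemkke

Derivation:
Bit 0: prefix='1' (no match yet)
Bit 1: prefix='10' (no match yet)
Bit 2: prefix='100' -> emit 'n', reset
Bit 3: prefix='1' (no match yet)
Bit 4: prefix='11' -> emit 'm', reset
Bit 5: prefix='1' (no match yet)
Bit 6: prefix='10' (no match yet)
Bit 7: prefix='101' -> emit 'j', reset
Bit 8: prefix='1' (no match yet)
Bit 9: prefix='10' (no match yet)
Bit 10: prefix='101' -> emit 'j', reset
Bit 11: prefix='1' (no match yet)
Bit 12: prefix='11' -> emit 'm', reset
Bit 13: prefix='0' (no match yet)
Bit 14: prefix='01' -> emit 'e', reset
Bit 15: prefix='1' (no match yet)
Bit 16: prefix='11' -> emit 'm', reset
Bit 17: prefix='0' (no match yet)
Bit 18: prefix='00' -> emit 'k', reset
Bit 19: prefix='0' (no match yet)
Bit 20: prefix='00' -> emit 'k', reset
Bit 21: prefix='0' (no match yet)
Bit 22: prefix='01' -> emit 'e', reset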